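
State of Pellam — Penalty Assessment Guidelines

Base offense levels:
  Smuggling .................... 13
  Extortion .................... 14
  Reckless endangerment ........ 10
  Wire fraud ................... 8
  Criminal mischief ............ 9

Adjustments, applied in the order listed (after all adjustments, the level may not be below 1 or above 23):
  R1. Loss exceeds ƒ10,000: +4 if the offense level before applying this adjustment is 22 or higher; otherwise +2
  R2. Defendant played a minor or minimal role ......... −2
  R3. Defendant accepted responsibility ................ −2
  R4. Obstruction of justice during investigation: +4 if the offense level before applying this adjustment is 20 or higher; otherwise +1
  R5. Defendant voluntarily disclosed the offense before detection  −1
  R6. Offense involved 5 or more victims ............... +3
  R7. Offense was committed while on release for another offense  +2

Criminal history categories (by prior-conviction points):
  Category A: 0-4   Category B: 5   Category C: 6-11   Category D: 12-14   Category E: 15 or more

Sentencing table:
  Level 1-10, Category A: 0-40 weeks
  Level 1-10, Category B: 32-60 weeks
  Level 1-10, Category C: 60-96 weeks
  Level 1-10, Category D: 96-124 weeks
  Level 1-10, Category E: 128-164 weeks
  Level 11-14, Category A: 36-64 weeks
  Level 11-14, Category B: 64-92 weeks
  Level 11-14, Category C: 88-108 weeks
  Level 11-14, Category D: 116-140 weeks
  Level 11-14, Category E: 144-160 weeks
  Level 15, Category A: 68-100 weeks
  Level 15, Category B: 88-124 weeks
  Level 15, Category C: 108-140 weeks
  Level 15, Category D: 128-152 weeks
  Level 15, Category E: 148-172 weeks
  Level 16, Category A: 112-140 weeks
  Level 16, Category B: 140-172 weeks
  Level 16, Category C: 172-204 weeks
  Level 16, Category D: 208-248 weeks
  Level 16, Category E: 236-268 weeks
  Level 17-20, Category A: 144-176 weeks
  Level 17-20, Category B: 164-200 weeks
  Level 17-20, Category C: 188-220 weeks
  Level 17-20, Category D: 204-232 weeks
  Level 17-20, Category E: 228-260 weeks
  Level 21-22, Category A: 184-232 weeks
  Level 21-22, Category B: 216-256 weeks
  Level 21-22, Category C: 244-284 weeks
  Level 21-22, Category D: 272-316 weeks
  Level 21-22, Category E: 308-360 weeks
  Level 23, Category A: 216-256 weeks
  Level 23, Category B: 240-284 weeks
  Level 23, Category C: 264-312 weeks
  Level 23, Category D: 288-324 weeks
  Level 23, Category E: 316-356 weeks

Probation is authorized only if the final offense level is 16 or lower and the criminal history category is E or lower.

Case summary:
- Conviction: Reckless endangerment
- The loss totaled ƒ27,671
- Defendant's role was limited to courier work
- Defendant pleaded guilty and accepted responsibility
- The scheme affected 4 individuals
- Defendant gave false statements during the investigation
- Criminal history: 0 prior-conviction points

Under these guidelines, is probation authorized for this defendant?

Yes

Base offense level for reckless endangerment: 10.
R1 applies (level before this adjustment is 10 < 22, so +2): 10 + 2 = 12.
R2 applies: 12 − 2 = 10.
R3 applies: 10 − 2 = 8.
R4 applies (level before this adjustment is 8 < 20, so +1): 8 + 1 = 9.
Final offense level: 9.
Criminal history: 0 prior points → Category A (0-4).
Level 9 falls in the 1-10 band.
Grid: Level 1-10 × Category A = 0-40 weeks.
Probation check: level 9 ≤ 16 and category A ≤ E → eligible.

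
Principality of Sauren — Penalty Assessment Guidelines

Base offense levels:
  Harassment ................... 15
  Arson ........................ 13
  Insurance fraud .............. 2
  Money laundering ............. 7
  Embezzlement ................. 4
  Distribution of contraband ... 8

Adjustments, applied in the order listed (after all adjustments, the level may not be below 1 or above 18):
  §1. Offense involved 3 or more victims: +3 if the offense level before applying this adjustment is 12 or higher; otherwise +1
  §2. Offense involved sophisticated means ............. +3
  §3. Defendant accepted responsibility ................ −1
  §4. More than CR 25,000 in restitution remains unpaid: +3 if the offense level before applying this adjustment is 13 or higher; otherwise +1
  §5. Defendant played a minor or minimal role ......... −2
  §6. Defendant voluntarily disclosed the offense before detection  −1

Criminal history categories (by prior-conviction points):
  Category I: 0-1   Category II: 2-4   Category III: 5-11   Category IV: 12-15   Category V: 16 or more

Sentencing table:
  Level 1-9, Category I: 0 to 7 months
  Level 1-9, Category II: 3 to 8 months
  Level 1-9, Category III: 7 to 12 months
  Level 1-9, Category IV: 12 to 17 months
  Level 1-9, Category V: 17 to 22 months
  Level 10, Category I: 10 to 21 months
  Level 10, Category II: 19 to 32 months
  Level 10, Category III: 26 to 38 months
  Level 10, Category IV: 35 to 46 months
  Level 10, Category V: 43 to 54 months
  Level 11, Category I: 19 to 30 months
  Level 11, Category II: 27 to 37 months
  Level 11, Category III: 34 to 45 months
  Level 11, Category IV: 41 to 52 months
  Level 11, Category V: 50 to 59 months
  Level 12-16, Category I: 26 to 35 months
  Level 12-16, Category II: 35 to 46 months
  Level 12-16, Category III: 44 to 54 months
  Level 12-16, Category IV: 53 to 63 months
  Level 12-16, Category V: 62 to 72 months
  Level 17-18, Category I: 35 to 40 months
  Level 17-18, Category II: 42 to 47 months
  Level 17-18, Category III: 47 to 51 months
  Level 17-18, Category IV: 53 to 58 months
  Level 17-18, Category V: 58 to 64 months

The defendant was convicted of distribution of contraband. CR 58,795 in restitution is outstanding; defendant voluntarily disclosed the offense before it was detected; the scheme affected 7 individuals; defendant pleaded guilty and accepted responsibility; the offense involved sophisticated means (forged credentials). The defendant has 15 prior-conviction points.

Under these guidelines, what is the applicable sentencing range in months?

41-52 months

Base offense level for distribution of contraband: 8.
§1 applies (level before this adjustment is 8 < 12, so +1): 8 + 1 = 9.
§2 applies: 9 + 3 = 12.
§3 applies: 12 − 1 = 11.
§4 applies (level before this adjustment is 11 < 13, so +1): 11 + 1 = 12.
§6 applies: 12 − 1 = 11.
Final offense level: 11.
Criminal history: 15 prior points → Category IV (12-15).
Level 11 falls in the 11 band.
Grid: Level 11 × Category IV = 41-52 months.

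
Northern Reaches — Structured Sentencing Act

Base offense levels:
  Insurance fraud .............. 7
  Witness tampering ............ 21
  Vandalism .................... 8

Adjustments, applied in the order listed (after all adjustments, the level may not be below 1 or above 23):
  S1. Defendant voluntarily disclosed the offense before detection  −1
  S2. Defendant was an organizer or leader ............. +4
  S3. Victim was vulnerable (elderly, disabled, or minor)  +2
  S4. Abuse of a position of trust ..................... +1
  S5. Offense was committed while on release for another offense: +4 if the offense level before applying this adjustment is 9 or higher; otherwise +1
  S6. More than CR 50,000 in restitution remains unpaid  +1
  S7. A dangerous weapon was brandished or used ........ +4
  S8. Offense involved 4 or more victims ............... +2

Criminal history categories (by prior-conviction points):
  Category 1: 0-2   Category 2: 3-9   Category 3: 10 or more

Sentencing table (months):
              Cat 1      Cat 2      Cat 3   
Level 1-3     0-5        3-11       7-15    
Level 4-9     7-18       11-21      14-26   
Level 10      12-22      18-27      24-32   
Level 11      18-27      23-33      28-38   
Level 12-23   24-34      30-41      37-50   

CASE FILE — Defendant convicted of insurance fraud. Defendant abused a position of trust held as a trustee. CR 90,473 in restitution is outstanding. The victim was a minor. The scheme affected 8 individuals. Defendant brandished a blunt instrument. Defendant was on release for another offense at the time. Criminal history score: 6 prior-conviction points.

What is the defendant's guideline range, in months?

Base offense level for insurance fraud: 7.
S3 applies: 7 + 2 = 9.
S4 applies: 9 + 1 = 10.
S5 applies (level before this adjustment is 10 ≥ 9, so +4): 10 + 4 = 14.
S6 applies: 14 + 1 = 15.
S7 applies: 15 + 4 = 19.
S8 applies: 19 + 2 = 21.
Final offense level: 21.
Criminal history: 6 prior points → Category 2 (3-9).
Level 21 falls in the 12-23 band.
Grid: Level 12-23 × Category 2 = 30-41 months.

30-41 months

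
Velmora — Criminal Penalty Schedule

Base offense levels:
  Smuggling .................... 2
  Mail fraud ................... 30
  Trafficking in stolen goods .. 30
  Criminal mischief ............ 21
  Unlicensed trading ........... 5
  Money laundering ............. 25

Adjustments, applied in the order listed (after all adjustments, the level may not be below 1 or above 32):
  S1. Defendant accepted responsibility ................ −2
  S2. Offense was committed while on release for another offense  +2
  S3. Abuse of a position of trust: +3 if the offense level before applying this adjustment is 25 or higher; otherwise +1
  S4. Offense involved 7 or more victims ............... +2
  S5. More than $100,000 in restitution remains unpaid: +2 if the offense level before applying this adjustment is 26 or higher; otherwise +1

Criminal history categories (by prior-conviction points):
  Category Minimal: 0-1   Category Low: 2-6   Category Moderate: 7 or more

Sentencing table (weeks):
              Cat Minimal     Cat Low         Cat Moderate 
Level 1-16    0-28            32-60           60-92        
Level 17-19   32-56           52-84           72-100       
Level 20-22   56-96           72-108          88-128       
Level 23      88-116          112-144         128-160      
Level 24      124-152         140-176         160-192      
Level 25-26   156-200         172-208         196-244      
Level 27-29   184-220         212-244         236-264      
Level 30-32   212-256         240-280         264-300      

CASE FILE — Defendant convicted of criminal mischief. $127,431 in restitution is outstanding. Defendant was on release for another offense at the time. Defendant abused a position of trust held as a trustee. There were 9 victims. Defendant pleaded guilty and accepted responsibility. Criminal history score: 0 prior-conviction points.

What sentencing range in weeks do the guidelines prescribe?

156-200 weeks

Base offense level for criminal mischief: 21.
S1 applies: 21 − 2 = 19.
S2 applies: 19 + 2 = 21.
S3 applies (level before this adjustment is 21 < 25, so +1): 21 + 1 = 22.
S4 applies: 22 + 2 = 24.
S5 applies (level before this adjustment is 24 < 26, so +1): 24 + 1 = 25.
Final offense level: 25.
Criminal history: 0 prior points → Category Minimal (0-1).
Level 25 falls in the 25-26 band.
Grid: Level 25-26 × Category Minimal = 156-200 weeks.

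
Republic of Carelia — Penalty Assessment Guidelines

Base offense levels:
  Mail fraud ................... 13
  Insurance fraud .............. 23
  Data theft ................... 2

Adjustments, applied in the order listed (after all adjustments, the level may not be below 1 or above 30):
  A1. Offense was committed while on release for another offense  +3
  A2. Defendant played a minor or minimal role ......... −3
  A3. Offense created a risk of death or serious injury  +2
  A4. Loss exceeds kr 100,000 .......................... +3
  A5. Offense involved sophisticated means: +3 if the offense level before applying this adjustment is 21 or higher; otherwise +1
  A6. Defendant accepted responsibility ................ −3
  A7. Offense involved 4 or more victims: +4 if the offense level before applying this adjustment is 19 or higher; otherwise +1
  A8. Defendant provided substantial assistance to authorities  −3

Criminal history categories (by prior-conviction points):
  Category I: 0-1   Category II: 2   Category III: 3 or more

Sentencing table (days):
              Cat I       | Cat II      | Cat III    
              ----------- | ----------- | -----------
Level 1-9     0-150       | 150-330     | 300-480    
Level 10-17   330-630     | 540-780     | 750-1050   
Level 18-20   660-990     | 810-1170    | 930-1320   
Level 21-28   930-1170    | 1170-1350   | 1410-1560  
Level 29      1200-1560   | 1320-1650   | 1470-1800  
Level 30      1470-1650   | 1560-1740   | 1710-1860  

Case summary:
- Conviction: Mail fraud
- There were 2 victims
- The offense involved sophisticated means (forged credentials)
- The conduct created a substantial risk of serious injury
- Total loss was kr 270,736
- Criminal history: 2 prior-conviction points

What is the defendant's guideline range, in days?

810-1170 days

Base offense level for mail fraud: 13.
A3 applies: 13 + 2 = 15.
A4 applies: 15 + 3 = 18.
A5 applies (level before this adjustment is 18 < 21, so +1): 18 + 1 = 19.
A8 does not apply.
Final offense level: 19.
Criminal history: 2 prior points → Category II (2).
Level 19 falls in the 18-20 band.
Grid: Level 18-20 × Category II = 810-1170 days.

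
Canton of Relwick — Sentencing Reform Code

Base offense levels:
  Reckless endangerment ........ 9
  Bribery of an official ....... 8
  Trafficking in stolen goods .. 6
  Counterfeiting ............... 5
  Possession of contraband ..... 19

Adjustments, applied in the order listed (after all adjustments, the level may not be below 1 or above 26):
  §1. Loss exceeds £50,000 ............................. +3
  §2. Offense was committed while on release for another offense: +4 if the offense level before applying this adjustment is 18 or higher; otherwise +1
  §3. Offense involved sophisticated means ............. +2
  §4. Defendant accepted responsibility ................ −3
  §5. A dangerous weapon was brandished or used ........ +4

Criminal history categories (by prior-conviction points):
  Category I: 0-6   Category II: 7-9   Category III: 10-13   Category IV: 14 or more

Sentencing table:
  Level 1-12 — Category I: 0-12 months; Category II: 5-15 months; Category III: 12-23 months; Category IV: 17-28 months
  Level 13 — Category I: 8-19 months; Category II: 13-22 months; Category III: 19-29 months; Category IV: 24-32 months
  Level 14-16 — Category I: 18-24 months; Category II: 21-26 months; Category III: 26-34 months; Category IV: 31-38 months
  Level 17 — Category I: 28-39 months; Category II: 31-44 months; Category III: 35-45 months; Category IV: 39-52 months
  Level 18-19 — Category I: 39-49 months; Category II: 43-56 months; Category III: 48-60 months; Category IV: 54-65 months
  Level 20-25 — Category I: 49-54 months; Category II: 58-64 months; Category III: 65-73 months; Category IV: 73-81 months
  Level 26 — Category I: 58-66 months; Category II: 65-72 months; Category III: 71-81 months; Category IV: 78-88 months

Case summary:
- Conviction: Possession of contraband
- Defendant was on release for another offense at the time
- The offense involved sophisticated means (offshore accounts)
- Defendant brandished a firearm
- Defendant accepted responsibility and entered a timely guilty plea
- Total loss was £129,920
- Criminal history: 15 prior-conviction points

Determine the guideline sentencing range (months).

Base offense level for possession of contraband: 19.
§1 applies: 19 + 3 = 22.
§2 applies (level before this adjustment is 22 ≥ 18, so +4): 22 + 4 = 26.
§3 applies: 26 + 2 = 28.
§4 applies: 28 − 3 = 25.
§5 applies: 25 + 4 = 29.
Level 29 exceeds the maximum of 26; capped at 26.
Final offense level: 26.
Criminal history: 15 prior points → Category IV (14+).
Level 26 falls in the 26 band.
Grid: Level 26 × Category IV = 78-88 months.

78-88 months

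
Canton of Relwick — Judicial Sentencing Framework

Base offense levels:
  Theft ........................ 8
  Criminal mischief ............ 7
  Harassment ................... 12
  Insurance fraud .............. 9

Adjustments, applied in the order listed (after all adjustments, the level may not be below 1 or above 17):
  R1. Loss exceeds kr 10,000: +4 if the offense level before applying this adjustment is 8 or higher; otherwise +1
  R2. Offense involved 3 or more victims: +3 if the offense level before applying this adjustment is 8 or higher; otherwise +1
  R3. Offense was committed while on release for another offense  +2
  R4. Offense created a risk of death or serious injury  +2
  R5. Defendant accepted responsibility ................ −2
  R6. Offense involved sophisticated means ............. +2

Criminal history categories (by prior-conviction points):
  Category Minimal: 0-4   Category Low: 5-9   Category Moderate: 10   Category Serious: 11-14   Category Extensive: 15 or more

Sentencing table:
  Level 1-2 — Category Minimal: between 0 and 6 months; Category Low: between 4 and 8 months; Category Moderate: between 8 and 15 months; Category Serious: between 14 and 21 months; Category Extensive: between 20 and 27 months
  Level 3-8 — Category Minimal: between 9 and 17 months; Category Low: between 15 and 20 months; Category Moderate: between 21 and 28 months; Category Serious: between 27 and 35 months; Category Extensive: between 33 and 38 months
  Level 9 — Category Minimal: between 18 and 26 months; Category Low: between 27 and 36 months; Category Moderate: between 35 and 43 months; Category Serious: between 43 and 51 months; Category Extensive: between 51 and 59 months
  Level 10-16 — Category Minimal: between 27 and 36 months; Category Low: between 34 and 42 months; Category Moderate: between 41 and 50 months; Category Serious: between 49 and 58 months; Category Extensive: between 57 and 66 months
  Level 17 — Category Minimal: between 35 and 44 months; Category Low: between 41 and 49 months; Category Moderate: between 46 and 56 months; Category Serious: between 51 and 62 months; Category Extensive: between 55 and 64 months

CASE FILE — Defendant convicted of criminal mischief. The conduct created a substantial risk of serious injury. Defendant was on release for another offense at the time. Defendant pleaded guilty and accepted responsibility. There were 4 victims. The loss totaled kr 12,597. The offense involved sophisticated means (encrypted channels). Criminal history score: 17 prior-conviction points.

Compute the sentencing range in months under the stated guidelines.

57-66 months

Base offense level for criminal mischief: 7.
R1 applies (level before this adjustment is 7 < 8, so +1): 7 + 1 = 8.
R2 applies (level before this adjustment is 8 ≥ 8, so +3): 8 + 3 = 11.
R3 applies: 11 + 2 = 13.
R4 applies: 13 + 2 = 15.
R5 applies: 15 − 2 = 13.
R6 applies: 13 + 2 = 15.
Final offense level: 15.
Criminal history: 17 prior points → Category Extensive (15+).
Level 15 falls in the 10-16 band.
Grid: Level 10-16 × Category Extensive = 57-66 months.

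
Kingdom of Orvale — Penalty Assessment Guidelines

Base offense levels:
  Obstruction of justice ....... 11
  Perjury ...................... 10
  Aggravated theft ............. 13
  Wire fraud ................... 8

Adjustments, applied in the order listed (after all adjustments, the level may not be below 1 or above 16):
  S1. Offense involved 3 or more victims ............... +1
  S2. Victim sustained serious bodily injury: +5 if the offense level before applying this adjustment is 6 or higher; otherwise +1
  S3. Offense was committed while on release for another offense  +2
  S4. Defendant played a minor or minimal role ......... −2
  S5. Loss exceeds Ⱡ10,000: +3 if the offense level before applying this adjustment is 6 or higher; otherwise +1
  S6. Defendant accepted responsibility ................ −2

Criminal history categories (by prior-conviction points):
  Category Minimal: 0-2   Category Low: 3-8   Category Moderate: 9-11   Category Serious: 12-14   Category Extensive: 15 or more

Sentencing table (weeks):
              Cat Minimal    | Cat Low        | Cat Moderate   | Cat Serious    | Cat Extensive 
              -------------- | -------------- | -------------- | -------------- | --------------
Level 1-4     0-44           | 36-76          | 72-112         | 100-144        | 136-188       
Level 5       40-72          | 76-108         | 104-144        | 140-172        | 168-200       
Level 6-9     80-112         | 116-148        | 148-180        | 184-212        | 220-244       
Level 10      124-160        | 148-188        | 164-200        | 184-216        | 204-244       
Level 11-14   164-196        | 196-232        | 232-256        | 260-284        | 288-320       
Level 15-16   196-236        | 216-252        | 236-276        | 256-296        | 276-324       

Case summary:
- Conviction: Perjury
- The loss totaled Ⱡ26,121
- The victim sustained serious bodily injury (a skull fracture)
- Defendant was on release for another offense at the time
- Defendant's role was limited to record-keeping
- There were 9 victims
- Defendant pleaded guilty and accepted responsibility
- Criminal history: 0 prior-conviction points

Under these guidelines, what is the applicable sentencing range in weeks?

Base offense level for perjury: 10.
S1 applies: 10 + 1 = 11.
S2 applies (level before this adjustment is 11 ≥ 6, so +5): 11 + 5 = 16.
S3 applies: 16 + 2 = 18.
S4 applies: 18 − 2 = 16.
S5 applies (level before this adjustment is 16 ≥ 6, so +3): 16 + 3 = 19.
S6 applies: 19 − 2 = 17.
Level 17 exceeds the maximum of 16; capped at 16.
Final offense level: 16.
Criminal history: 0 prior points → Category Minimal (0-2).
Level 16 falls in the 15-16 band.
Grid: Level 15-16 × Category Minimal = 196-236 weeks.

196-236 weeks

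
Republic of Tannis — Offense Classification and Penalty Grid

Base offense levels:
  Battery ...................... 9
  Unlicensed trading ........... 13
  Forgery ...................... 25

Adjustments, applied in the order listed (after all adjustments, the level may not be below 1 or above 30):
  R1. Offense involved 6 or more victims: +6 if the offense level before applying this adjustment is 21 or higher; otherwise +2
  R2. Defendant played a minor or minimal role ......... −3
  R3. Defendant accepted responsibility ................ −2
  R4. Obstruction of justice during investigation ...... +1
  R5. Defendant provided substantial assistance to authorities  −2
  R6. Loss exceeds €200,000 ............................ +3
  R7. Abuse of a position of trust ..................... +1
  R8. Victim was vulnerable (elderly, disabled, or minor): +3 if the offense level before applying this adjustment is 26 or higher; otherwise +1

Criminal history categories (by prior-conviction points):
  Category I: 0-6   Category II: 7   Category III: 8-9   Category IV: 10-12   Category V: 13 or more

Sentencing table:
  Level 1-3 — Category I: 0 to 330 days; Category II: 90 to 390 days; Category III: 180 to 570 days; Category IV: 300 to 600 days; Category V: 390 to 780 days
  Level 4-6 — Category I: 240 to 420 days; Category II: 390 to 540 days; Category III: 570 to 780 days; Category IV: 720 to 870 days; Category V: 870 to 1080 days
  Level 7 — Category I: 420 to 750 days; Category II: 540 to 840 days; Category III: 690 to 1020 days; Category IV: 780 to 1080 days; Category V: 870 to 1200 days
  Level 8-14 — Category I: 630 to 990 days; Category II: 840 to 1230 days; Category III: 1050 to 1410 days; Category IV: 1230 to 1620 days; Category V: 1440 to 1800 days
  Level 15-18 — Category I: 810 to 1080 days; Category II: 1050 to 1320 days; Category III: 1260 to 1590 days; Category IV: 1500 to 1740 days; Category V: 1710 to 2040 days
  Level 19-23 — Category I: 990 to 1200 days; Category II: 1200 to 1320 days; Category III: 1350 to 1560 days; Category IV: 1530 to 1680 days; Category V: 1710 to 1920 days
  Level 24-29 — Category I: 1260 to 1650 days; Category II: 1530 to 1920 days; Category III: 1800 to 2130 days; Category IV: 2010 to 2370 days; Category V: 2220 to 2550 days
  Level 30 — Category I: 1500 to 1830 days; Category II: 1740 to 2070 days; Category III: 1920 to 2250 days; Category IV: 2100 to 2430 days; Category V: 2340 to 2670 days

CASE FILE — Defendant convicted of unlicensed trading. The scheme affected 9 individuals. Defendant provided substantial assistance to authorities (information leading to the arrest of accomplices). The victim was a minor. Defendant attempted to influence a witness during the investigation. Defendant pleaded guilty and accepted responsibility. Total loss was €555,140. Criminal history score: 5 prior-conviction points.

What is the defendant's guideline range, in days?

810-1080 days

Base offense level for unlicensed trading: 13.
R1 applies (level before this adjustment is 13 < 21, so +2): 13 + 2 = 15.
R3 applies: 15 − 2 = 13.
R4 applies: 13 + 1 = 14.
R5 applies: 14 − 2 = 12.
R6 applies: 12 + 3 = 15.
R7 does not apply.
R8 applies (level before this adjustment is 15 < 26, so +1): 15 + 1 = 16.
Final offense level: 16.
Criminal history: 5 prior points → Category I (0-6).
Level 16 falls in the 15-18 band.
Grid: Level 15-18 × Category I = 810-1080 days.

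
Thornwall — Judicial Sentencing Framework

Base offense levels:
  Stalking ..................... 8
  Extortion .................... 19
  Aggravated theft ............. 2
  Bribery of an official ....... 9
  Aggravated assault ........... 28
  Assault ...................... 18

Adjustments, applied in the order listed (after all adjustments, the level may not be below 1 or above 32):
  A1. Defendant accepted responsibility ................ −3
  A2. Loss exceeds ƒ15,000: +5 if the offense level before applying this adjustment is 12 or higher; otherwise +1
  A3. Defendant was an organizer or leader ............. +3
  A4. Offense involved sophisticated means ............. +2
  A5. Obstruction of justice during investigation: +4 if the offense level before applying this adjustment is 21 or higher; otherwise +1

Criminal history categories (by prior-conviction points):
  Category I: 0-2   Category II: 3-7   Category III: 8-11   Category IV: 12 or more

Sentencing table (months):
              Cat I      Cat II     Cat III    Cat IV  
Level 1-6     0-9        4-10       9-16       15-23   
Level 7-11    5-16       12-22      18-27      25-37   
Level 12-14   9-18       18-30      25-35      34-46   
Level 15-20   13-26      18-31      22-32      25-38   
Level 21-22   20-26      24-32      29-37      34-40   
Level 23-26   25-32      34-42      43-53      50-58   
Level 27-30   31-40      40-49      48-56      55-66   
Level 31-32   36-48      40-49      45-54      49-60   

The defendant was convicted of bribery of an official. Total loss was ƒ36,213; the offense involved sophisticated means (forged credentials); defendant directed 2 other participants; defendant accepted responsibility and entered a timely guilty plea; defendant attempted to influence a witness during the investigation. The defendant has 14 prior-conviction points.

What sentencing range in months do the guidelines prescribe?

34-46 months

Base offense level for bribery of an official: 9.
A1 applies: 9 − 3 = 6.
A2 applies (level before this adjustment is 6 < 12, so +1): 6 + 1 = 7.
A3 applies: 7 + 3 = 10.
A4 applies: 10 + 2 = 12.
A5 applies (level before this adjustment is 12 < 21, so +1): 12 + 1 = 13.
Final offense level: 13.
Criminal history: 14 prior points → Category IV (12+).
Level 13 falls in the 12-14 band.
Grid: Level 12-14 × Category IV = 34-46 months.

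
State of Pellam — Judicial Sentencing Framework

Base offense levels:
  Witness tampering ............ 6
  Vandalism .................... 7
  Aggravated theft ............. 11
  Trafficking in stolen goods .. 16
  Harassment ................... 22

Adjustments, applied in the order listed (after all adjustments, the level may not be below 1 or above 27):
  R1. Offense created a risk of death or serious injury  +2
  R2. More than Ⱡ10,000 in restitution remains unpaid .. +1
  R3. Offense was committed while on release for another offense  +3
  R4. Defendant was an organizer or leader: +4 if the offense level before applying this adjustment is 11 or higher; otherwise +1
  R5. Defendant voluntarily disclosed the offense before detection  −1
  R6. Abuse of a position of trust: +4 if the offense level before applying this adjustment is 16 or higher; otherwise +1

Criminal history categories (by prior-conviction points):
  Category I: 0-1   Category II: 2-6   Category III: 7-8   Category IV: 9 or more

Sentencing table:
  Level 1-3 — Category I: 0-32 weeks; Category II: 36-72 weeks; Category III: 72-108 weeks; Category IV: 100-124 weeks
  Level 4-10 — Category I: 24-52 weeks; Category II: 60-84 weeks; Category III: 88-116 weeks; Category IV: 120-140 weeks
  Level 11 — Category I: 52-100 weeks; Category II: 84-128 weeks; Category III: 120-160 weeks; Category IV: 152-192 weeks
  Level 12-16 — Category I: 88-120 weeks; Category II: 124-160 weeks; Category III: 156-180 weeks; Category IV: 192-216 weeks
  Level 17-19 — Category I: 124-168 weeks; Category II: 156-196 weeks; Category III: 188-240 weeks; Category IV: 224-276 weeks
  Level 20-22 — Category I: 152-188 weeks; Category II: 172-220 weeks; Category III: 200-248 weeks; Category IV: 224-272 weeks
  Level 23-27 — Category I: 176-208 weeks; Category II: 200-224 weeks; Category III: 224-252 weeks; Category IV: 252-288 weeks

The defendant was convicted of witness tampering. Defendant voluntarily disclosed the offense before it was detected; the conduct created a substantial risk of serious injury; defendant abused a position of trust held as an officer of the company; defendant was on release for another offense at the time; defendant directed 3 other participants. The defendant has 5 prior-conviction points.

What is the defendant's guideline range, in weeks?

124-160 weeks

Base offense level for witness tampering: 6.
R1 applies: 6 + 2 = 8.
R3 applies: 8 + 3 = 11.
R4 applies (level before this adjustment is 11 ≥ 11, so +4): 11 + 4 = 15.
R5 applies: 15 − 1 = 14.
R6 applies (level before this adjustment is 14 < 16, so +1): 14 + 1 = 15.
Final offense level: 15.
Criminal history: 5 prior points → Category II (2-6).
Level 15 falls in the 12-16 band.
Grid: Level 12-16 × Category II = 124-160 weeks.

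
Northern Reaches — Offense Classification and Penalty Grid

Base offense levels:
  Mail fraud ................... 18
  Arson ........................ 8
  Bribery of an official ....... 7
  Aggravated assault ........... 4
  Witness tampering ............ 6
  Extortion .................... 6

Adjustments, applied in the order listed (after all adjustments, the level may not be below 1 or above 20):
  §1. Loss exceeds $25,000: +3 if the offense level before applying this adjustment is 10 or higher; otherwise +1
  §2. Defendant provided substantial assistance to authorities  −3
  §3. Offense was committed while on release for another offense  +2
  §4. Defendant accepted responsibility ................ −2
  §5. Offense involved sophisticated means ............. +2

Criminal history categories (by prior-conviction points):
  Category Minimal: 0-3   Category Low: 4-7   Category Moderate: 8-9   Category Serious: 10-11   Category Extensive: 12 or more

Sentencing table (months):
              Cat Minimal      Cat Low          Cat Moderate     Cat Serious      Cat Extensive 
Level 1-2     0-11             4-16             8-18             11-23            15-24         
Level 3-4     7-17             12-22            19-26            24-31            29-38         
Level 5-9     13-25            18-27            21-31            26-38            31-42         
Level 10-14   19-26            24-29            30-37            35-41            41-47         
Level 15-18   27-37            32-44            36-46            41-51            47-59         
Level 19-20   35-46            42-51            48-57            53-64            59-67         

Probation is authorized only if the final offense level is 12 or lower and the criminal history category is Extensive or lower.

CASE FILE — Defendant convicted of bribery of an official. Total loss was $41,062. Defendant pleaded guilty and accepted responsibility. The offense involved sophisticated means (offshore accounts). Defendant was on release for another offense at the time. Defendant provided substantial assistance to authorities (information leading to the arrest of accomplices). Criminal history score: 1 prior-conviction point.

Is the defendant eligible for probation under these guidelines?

Yes

Base offense level for bribery of an official: 7.
§1 applies (level before this adjustment is 7 < 10, so +1): 7 + 1 = 8.
§2 applies: 8 − 3 = 5.
§3 applies: 5 + 2 = 7.
§4 applies: 7 − 2 = 5.
§5 applies: 5 + 2 = 7.
Final offense level: 7.
Criminal history: 1 prior point → Category Minimal (0-3).
Level 7 falls in the 5-9 band.
Grid: Level 5-9 × Category Minimal = 13-25 months.
Probation check: level 7 ≤ 12 and category Minimal ≤ Extensive → eligible.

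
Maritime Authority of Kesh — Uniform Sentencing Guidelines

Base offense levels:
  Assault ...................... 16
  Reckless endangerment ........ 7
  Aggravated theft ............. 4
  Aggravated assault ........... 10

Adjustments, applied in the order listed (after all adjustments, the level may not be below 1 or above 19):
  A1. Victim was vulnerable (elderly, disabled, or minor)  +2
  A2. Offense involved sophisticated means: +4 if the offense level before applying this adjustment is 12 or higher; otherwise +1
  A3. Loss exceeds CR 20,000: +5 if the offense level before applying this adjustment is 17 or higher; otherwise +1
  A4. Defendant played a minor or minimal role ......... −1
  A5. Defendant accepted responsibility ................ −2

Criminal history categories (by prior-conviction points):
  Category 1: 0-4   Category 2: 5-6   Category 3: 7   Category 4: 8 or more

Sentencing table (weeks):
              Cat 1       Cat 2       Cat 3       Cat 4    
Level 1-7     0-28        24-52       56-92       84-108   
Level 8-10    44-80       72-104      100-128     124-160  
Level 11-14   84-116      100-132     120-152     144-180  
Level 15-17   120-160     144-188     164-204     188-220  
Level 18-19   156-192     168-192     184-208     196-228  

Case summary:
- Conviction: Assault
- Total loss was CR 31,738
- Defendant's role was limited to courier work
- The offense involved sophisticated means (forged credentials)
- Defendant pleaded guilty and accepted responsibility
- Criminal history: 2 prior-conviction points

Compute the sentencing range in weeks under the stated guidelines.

156-192 weeks

Base offense level for assault: 16.
A2 applies (level before this adjustment is 16 ≥ 12, so +4): 16 + 4 = 20.
A3 applies (level before this adjustment is 20 ≥ 17, so +5): 20 + 5 = 25.
A4 applies: 25 − 1 = 24.
A5 applies: 24 − 2 = 22.
Level 22 exceeds the maximum of 19; capped at 19.
Final offense level: 19.
Criminal history: 2 prior points → Category 1 (0-4).
Level 19 falls in the 18-19 band.
Grid: Level 18-19 × Category 1 = 156-192 weeks.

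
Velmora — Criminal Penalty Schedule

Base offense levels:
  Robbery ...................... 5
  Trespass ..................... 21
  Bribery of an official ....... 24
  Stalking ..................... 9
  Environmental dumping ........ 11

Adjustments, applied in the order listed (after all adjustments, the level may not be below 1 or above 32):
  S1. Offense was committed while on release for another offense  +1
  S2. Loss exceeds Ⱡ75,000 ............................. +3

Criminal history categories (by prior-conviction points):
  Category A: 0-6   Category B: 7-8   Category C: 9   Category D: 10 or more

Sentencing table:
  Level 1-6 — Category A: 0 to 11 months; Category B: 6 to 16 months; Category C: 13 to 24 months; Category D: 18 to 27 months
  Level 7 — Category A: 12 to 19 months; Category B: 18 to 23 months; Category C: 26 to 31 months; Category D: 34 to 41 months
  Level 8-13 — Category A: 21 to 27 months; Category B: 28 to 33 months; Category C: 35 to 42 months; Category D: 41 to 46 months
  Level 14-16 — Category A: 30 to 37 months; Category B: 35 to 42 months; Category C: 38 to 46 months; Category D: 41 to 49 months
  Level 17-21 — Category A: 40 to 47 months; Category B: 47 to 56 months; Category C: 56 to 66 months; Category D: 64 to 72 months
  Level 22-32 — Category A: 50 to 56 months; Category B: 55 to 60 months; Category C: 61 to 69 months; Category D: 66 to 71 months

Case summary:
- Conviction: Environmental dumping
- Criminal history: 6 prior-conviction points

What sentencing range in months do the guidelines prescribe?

Base offense level for environmental dumping: 11.
Final offense level: 11.
Criminal history: 6 prior points → Category A (0-6).
Level 11 falls in the 8-13 band.
Grid: Level 8-13 × Category A = 21-27 months.

21-27 months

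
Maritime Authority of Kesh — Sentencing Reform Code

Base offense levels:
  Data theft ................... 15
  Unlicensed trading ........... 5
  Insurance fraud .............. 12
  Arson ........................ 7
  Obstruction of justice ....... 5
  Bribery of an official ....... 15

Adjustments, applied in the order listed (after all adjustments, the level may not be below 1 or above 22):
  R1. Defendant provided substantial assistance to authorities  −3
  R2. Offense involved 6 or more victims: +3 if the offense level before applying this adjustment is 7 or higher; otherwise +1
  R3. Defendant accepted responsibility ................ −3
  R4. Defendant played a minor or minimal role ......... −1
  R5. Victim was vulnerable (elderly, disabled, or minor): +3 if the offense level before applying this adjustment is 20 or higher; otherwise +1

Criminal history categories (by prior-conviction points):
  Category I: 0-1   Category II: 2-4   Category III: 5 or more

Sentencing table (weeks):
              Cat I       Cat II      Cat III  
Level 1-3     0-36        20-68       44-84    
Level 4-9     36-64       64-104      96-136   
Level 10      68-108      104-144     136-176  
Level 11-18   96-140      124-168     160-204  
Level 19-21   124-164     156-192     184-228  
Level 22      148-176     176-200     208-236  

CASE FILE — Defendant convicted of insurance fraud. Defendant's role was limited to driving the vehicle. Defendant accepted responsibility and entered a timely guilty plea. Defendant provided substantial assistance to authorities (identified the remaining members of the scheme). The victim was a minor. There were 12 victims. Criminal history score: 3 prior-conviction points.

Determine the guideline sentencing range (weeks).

Base offense level for insurance fraud: 12.
R1 applies: 12 − 3 = 9.
R2 applies (level before this adjustment is 9 ≥ 7, so +3): 9 + 3 = 12.
R3 applies: 12 − 3 = 9.
R4 applies: 9 − 1 = 8.
R5 applies (level before this adjustment is 8 < 20, so +1): 8 + 1 = 9.
Final offense level: 9.
Criminal history: 3 prior points → Category II (2-4).
Level 9 falls in the 4-9 band.
Grid: Level 4-9 × Category II = 64-104 weeks.

64-104 weeks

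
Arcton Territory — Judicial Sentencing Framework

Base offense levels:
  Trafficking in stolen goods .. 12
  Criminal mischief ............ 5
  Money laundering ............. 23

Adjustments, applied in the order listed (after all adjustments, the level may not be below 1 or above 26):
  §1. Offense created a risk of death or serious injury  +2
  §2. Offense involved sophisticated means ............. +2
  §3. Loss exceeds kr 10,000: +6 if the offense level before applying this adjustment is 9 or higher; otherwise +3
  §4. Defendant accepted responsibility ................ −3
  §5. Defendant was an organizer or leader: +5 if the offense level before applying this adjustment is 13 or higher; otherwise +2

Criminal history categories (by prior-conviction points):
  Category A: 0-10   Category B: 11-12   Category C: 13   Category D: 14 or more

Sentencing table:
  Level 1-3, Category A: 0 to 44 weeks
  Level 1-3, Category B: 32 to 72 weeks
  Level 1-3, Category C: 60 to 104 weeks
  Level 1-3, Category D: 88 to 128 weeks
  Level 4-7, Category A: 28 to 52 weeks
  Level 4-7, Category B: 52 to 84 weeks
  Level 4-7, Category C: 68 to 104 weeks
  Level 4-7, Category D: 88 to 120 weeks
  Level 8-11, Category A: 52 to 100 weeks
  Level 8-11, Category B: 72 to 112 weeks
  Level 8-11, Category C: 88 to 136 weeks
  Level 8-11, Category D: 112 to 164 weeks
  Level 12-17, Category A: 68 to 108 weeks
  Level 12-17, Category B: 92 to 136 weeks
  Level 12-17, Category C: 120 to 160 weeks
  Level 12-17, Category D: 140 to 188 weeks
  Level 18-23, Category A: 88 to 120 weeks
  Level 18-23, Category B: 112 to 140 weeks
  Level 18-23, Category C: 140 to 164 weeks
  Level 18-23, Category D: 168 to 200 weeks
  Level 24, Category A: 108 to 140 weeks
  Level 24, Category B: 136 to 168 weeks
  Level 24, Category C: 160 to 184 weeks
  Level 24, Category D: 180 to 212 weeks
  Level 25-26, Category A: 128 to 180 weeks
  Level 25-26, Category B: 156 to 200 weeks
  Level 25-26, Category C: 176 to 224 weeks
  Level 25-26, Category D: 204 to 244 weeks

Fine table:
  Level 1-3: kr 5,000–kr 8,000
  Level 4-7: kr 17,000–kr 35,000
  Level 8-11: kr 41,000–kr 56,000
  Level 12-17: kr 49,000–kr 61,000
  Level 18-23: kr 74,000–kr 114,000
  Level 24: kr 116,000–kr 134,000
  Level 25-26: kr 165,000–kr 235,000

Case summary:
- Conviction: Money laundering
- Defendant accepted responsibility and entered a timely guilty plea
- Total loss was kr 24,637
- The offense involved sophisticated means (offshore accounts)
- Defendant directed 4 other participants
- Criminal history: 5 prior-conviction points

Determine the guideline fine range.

kr 165,000–kr 235,000

Base offense level for money laundering: 23.
§1 does not apply.
§2 applies: 23 + 2 = 25.
§3 applies (level before this adjustment is 25 ≥ 9, so +6): 25 + 6 = 31.
§4 applies: 31 − 3 = 28.
§5 applies (level before this adjustment is 28 ≥ 13, so +5): 28 + 5 = 33.
Level 33 exceeds the maximum of 26; capped at 26.
Final offense level: 26.
Level 26 falls in the 25-26 band.
Fine table: Level 25-26 → kr 165,000–kr 235,000.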